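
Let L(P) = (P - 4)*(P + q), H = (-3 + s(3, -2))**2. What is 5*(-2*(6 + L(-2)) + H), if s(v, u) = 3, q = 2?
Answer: -60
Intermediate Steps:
H = 0 (H = (-3 + 3)**2 = 0**2 = 0)
L(P) = (-4 + P)*(2 + P) (L(P) = (P - 4)*(P + 2) = (-4 + P)*(2 + P))
5*(-2*(6 + L(-2)) + H) = 5*(-2*(6 + (-8 + (-2)**2 - 2*(-2))) + 0) = 5*(-2*(6 + (-8 + 4 + 4)) + 0) = 5*(-2*(6 + 0) + 0) = 5*(-2*6 + 0) = 5*(-12 + 0) = 5*(-12) = -60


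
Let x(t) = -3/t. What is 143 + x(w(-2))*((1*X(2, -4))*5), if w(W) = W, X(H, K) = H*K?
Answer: 83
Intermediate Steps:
143 + x(w(-2))*((1*X(2, -4))*5) = 143 + (-3/(-2))*((1*(2*(-4)))*5) = 143 + (-3*(-½))*((1*(-8))*5) = 143 + 3*(-8*5)/2 = 143 + (3/2)*(-40) = 143 - 60 = 83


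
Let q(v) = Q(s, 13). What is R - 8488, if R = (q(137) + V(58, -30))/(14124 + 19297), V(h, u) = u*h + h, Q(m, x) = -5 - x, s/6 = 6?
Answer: -283679148/33421 ≈ -8488.0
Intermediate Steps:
s = 36 (s = 6*6 = 36)
q(v) = -18 (q(v) = -5 - 1*13 = -5 - 13 = -18)
V(h, u) = h + h*u (V(h, u) = h*u + h = h + h*u)
R = -1700/33421 (R = (-18 + 58*(1 - 30))/(14124 + 19297) = (-18 + 58*(-29))/33421 = (-18 - 1682)*(1/33421) = -1700*1/33421 = -1700/33421 ≈ -0.050866)
R - 8488 = -1700/33421 - 8488 = -283679148/33421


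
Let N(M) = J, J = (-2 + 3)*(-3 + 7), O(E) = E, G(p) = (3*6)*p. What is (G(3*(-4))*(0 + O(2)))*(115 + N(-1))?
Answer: -51408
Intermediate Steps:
G(p) = 18*p
J = 4 (J = 1*4 = 4)
N(M) = 4
(G(3*(-4))*(0 + O(2)))*(115 + N(-1)) = ((18*(3*(-4)))*(0 + 2))*(115 + 4) = ((18*(-12))*2)*119 = -216*2*119 = -432*119 = -51408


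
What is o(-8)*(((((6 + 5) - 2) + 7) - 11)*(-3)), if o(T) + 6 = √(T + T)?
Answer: 90 - 60*I ≈ 90.0 - 60.0*I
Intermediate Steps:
o(T) = -6 + √2*√T (o(T) = -6 + √(T + T) = -6 + √(2*T) = -6 + √2*√T)
o(-8)*(((((6 + 5) - 2) + 7) - 11)*(-3)) = (-6 + √2*√(-8))*(((((6 + 5) - 2) + 7) - 11)*(-3)) = (-6 + √2*(2*I*√2))*((((11 - 2) + 7) - 11)*(-3)) = (-6 + 4*I)*(((9 + 7) - 11)*(-3)) = (-6 + 4*I)*((16 - 11)*(-3)) = (-6 + 4*I)*(5*(-3)) = (-6 + 4*I)*(-15) = 90 - 60*I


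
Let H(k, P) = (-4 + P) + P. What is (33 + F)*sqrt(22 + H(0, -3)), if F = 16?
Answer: 98*sqrt(3) ≈ 169.74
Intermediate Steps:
H(k, P) = -4 + 2*P
(33 + F)*sqrt(22 + H(0, -3)) = (33 + 16)*sqrt(22 + (-4 + 2*(-3))) = 49*sqrt(22 + (-4 - 6)) = 49*sqrt(22 - 10) = 49*sqrt(12) = 49*(2*sqrt(3)) = 98*sqrt(3)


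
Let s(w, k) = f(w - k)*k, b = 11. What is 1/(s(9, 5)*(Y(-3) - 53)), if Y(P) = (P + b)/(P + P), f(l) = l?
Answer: -3/3260 ≈ -0.00092025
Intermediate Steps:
s(w, k) = k*(w - k) (s(w, k) = (w - k)*k = k*(w - k))
Y(P) = (11 + P)/(2*P) (Y(P) = (P + 11)/(P + P) = (11 + P)/((2*P)) = (11 + P)*(1/(2*P)) = (11 + P)/(2*P))
1/(s(9, 5)*(Y(-3) - 53)) = 1/((5*(9 - 1*5))*((1/2)*(11 - 3)/(-3) - 53)) = 1/((5*(9 - 5))*((1/2)*(-1/3)*8 - 53)) = 1/((5*4)*(-4/3 - 53)) = 1/(20*(-163/3)) = 1/(-3260/3) = -3/3260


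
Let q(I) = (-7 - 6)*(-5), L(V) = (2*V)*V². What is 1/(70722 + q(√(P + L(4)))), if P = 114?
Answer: 1/70787 ≈ 1.4127e-5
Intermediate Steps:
L(V) = 2*V³
q(I) = 65 (q(I) = -13*(-5) = 65)
1/(70722 + q(√(P + L(4)))) = 1/(70722 + 65) = 1/70787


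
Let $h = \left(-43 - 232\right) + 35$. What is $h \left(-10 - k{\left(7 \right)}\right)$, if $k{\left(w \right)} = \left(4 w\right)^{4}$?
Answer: $147519840$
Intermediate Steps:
$k{\left(w \right)} = 256 w^{4}$
$h = -240$ ($h = -275 + 35 = -240$)
$h \left(-10 - k{\left(7 \right)}\right) = - 240 \left(-10 - 256 \cdot 7^{4}\right) = - 240 \left(-10 - 256 \cdot 2401\right) = - 240 \left(-10 - 614656\right) = \left(-240\right) \left(-614666\right) = 147519840$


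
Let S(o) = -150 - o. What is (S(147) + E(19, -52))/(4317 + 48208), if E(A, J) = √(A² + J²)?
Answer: -27/4775 + √3065/52525 ≈ -0.0046004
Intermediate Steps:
(S(147) + E(19, -52))/(4317 + 48208) = ((-150 - 1*147) + √(19² + (-52)²))/(4317 + 48208) = ((-150 - 147) + √(361 + 2704))/52525 = (-297 + √3065)*(1/52525) = -27/4775 + √3065/52525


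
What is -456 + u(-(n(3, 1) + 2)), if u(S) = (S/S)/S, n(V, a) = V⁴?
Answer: -37849/83 ≈ -456.01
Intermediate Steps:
u(S) = 1/S
-456 + u(-(n(3, 1) + 2)) = -456 + 1/(-(3⁴ + 2)) = -456 + 1/(-(81 + 2)) = -456 + 1/(-1*83) = -456 + 1/(-83) = -456 - 1/83 = -37849/83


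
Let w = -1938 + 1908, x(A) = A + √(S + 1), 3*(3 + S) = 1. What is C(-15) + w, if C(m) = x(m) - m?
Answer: -30 + I*√15/3 ≈ -30.0 + 1.291*I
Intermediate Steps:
S = -8/3 (S = -3 + (⅓)*1 = -3 + ⅓ = -8/3 ≈ -2.6667)
x(A) = A + I*√15/3 (x(A) = A + √(-8/3 + 1) = A + √(-5/3) = A + I*√15/3)
w = -30
C(m) = I*√15/3 (C(m) = (m + I*√15/3) - m = I*√15/3)
C(-15) + w = I*√15/3 - 30 = -30 + I*√15/3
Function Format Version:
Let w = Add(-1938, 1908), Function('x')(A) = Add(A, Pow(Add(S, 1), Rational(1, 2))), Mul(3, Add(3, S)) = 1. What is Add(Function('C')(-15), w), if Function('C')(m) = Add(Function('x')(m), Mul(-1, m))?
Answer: Add(-30, Mul(Rational(1, 3), I, Pow(15, Rational(1, 2)))) ≈ Add(-30.000, Mul(1.2910, I))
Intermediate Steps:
S = Rational(-8, 3) (S = Add(-3, Mul(Rational(1, 3), 1)) = Add(-3, Rational(1, 3)) = Rational(-8, 3) ≈ -2.6667)
Function('x')(A) = Add(A, Mul(Rational(1, 3), I, Pow(15, Rational(1, 2)))) (Function('x')(A) = Add(A, Pow(Add(Rational(-8, 3), 1), Rational(1, 2))) = Add(A, Pow(Rational(-5, 3), Rational(1, 2))) = Add(A, Mul(Rational(1, 3), I, Pow(15, Rational(1, 2)))))
w = -30
Function('C')(m) = Mul(Rational(1, 3), I, Pow(15, Rational(1, 2))) (Function('C')(m) = Add(Add(m, Mul(Rational(1, 3), I, Pow(15, Rational(1, 2)))), Mul(-1, m)) = Mul(Rational(1, 3), I, Pow(15, Rational(1, 2))))
Add(Function('C')(-15), w) = Add(Mul(Rational(1, 3), I, Pow(15, Rational(1, 2))), -30) = Add(-30, Mul(Rational(1, 3), I, Pow(15, Rational(1, 2))))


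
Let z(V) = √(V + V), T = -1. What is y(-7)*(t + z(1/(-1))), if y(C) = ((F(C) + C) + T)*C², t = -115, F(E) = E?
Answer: 84525 - 735*I*√2 ≈ 84525.0 - 1039.4*I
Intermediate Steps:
z(V) = √2*√V (z(V) = √(2*V) = √2*√V)
y(C) = C²*(-1 + 2*C) (y(C) = ((C + C) - 1)*C² = (2*C - 1)*C² = (-1 + 2*C)*C² = C²*(-1 + 2*C))
y(-7)*(t + z(1/(-1))) = ((-7)²*(-1 + 2*(-7)))*(-115 + √2*√(1/(-1))) = (49*(-1 - 14))*(-115 + √2*√(-1)) = (49*(-15))*(-115 + √2*I) = -735*(-115 + I*√2) = 84525 - 735*I*√2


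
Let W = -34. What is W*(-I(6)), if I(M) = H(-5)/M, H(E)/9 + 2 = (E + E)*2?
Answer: -1122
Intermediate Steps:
H(E) = -18 + 36*E (H(E) = -18 + 9*((E + E)*2) = -18 + 9*((2*E)*2) = -18 + 9*(4*E) = -18 + 36*E)
I(M) = -198/M (I(M) = (-18 + 36*(-5))/M = (-18 - 180)/M = -198/M)
W*(-I(6)) = -(-34)*(-198/6) = -(-34)*(-198*⅙) = -(-34)*(-33) = -34*33 = -1122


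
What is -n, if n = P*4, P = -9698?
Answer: 38792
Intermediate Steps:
n = -38792 (n = -9698*4 = -38792)
-n = -1*(-38792) = 38792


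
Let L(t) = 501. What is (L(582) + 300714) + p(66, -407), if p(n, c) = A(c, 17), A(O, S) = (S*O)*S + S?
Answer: 183609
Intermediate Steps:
A(O, S) = S + O*S**2 (A(O, S) = (O*S)*S + S = O*S**2 + S = S + O*S**2)
p(n, c) = 17 + 289*c (p(n, c) = 17*(1 + c*17) = 17*(1 + 17*c) = 17 + 289*c)
(L(582) + 300714) + p(66, -407) = (501 + 300714) + (17 + 289*(-407)) = 301215 + (17 - 117623) = 301215 - 117606 = 183609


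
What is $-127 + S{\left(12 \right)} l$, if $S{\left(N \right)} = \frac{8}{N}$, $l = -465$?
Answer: $-437$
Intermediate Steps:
$-127 + S{\left(12 \right)} l = -127 + \frac{8}{12} \left(-465\right) = -127 + 8 \cdot \frac{1}{12} \left(-465\right) = -127 + \frac{2}{3} \left(-465\right) = -127 - 310 = -437$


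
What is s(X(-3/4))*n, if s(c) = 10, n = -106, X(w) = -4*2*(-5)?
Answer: -1060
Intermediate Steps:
X(w) = 40 (X(w) = -8*(-5) = 40)
s(X(-3/4))*n = 10*(-106) = -1060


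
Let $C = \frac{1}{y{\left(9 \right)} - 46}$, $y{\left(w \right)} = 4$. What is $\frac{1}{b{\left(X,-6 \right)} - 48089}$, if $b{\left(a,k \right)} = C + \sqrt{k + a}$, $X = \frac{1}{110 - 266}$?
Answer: $- \frac{551388747}{26515746651656} - \frac{147 i \sqrt{36543}}{26515746651656} \approx -2.0795 \cdot 10^{-5} - 1.0598 \cdot 10^{-9} i$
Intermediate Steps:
$C = - \frac{1}{42}$ ($C = \frac{1}{4 - 46} = \frac{1}{-42} = - \frac{1}{42} \approx -0.02381$)
$X = - \frac{1}{156}$ ($X = \frac{1}{-156} = - \frac{1}{156} \approx -0.0064103$)
$b{\left(a,k \right)} = - \frac{1}{42} + \sqrt{a + k}$ ($b{\left(a,k \right)} = - \frac{1}{42} + \sqrt{k + a} = - \frac{1}{42} + \sqrt{a + k}$)
$\frac{1}{b{\left(X,-6 \right)} - 48089} = \frac{1}{\left(- \frac{1}{42} + \sqrt{- \frac{1}{156} - 6}\right) - 48089} = \frac{1}{\left(- \frac{1}{42} + \sqrt{- \frac{937}{156}}\right) - 48089} = \frac{1}{\left(- \frac{1}{42} + \frac{i \sqrt{36543}}{78}\right) - 48089} = \frac{1}{- \frac{2019739}{42} + \frac{i \sqrt{36543}}{78}}$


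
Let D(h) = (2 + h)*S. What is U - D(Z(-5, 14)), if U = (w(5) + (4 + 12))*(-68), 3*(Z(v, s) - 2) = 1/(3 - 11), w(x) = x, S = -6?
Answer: -5617/4 ≈ -1404.3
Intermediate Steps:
Z(v, s) = 47/24 (Z(v, s) = 2 + 1/(3*(3 - 11)) = 2 + (⅓)/(-8) = 2 + (⅓)*(-⅛) = 2 - 1/24 = 47/24)
D(h) = -12 - 6*h (D(h) = (2 + h)*(-6) = -12 - 6*h)
U = -1428 (U = (5 + (4 + 12))*(-68) = (5 + 16)*(-68) = 21*(-68) = -1428)
U - D(Z(-5, 14)) = -1428 - (-12 - 6*47/24) = -1428 - (-12 - 47/4) = -1428 - 1*(-95/4) = -1428 + 95/4 = -5617/4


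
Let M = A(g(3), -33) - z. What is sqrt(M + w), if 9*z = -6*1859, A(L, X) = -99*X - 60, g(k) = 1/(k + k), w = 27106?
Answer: sqrt(283971)/3 ≈ 177.63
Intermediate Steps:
g(k) = 1/(2*k)
A(L, X) = -60 - 99*X
z = -3718/3 (z = (-6*1859)/9 = (1/9)*(-11154) = -3718/3 ≈ -1239.3)
M = 13339/3 (M = (-60 - 99*(-33)) - 1*(-3718/3) = (-60 + 3267) + 3718/3 = 3207 + 3718/3 = 13339/3 ≈ 4446.3)
sqrt(M + w) = sqrt(13339/3 + 27106) = sqrt(94657/3) = sqrt(283971)/3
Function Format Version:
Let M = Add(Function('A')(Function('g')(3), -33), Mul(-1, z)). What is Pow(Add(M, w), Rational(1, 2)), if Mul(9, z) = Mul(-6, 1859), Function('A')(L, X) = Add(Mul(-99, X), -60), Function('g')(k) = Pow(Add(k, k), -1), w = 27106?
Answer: Mul(Rational(1, 3), Pow(283971, Rational(1, 2))) ≈ 177.63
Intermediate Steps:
Function('g')(k) = Mul(Rational(1, 2), Pow(k, -1)) (Function('g')(k) = Pow(Mul(2, k), -1) = Mul(Rational(1, 2), Pow(k, -1)))
Function('A')(L, X) = Add(-60, Mul(-99, X))
z = Rational(-3718, 3) (z = Mul(Rational(1, 9), Mul(-6, 1859)) = Mul(Rational(1, 9), -11154) = Rational(-3718, 3) ≈ -1239.3)
M = Rational(13339, 3) (M = Add(Add(-60, Mul(-99, -33)), Mul(-1, Rational(-3718, 3))) = Add(Add(-60, 3267), Rational(3718, 3)) = Add(3207, Rational(3718, 3)) = Rational(13339, 3) ≈ 4446.3)
Pow(Add(M, w), Rational(1, 2)) = Pow(Add(Rational(13339, 3), 27106), Rational(1, 2)) = Pow(Rational(94657, 3), Rational(1, 2)) = Mul(Rational(1, 3), Pow(283971, Rational(1, 2)))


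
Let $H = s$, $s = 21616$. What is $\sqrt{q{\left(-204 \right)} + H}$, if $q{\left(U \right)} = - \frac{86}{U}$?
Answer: $\frac{5 \sqrt{8995890}}{102} \approx 147.03$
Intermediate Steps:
$H = 21616$
$\sqrt{q{\left(-204 \right)} + H} = \sqrt{- \frac{86}{-204} + 21616} = \sqrt{\left(-86\right) \left(- \frac{1}{204}\right) + 21616} = \sqrt{\frac{43}{102} + 21616} = \sqrt{\frac{2204875}{102}} = \frac{5 \sqrt{8995890}}{102}$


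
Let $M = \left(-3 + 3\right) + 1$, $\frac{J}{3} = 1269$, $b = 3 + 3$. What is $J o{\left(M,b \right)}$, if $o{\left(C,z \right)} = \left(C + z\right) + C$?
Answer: $30456$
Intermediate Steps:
$b = 6$
$J = 3807$ ($J = 3 \cdot 1269 = 3807$)
$M = 1$ ($M = 0 + 1 = 1$)
$o{\left(C,z \right)} = z + 2 C$
$J o{\left(M,b \right)} = 3807 \left(6 + 2 \cdot 1\right) = 3807 \left(6 + 2\right) = 3807 \cdot 8 = 30456$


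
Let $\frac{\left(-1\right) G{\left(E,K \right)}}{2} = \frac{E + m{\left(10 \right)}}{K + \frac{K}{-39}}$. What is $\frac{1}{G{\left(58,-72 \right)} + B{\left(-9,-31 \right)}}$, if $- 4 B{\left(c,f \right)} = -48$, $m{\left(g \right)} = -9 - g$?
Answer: $\frac{152}{1993} \approx 0.076267$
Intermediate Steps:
$B{\left(c,f \right)} = 12$ ($B{\left(c,f \right)} = \left(- \frac{1}{4}\right) \left(-48\right) = 12$)
$G{\left(E,K \right)} = - \frac{39 \left(-19 + E\right)}{19 K}$ ($G{\left(E,K \right)} = - 2 \frac{E - 19}{K + \frac{K}{-39}} = - 2 \frac{E - 19}{K + K \left(- \frac{1}{39}\right)} = - 2 \frac{E - 19}{K - \frac{K}{39}} = - 2 \frac{-19 + E}{\frac{38}{39} K} = - 2 \left(-19 + E\right) \frac{39}{38 K} = - 2 \frac{39 \left(-19 + E\right)}{38 K} = - \frac{39 \left(-19 + E\right)}{19 K}$)
$\frac{1}{G{\left(58,-72 \right)} + B{\left(-9,-31 \right)}} = \frac{1}{\frac{39 \left(19 - 58\right)}{19 \left(-72\right)} + 12} = \frac{1}{\frac{39}{19} \left(- \frac{1}{72}\right) \left(19 - 58\right) + 12} = \frac{1}{\frac{39}{19} \left(- \frac{1}{72}\right) \left(-39\right) + 12} = \frac{1}{\frac{169}{152} + 12} = \frac{1}{\frac{1993}{152}} = \frac{152}{1993}$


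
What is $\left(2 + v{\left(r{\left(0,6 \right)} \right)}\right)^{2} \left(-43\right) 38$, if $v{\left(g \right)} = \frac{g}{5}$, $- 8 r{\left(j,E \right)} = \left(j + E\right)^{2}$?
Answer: $- \frac{98857}{50} \approx -1977.1$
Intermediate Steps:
$r{\left(j,E \right)} = - \frac{\left(E + j\right)^{2}}{8}$ ($r{\left(j,E \right)} = - \frac{\left(j + E\right)^{2}}{8} = - \frac{\left(E + j\right)^{2}}{8}$)
$v{\left(g \right)} = \frac{g}{5}$ ($v{\left(g \right)} = g \frac{1}{5} = \frac{g}{5}$)
$\left(2 + v{\left(r{\left(0,6 \right)} \right)}\right)^{2} \left(-43\right) 38 = \left(2 + \frac{\left(- \frac{1}{8}\right) \left(6 + 0\right)^{2}}{5}\right)^{2} \left(-43\right) 38 = \left(2 + \frac{\left(- \frac{1}{8}\right) 6^{2}}{5}\right)^{2} \left(-43\right) 38 = \left(2 + \frac{\left(- \frac{1}{8}\right) 36}{5}\right)^{2} \left(-43\right) 38 = \left(2 + \frac{1}{5} \left(- \frac{9}{2}\right)\right)^{2} \left(-43\right) 38 = \left(2 - \frac{9}{10}\right)^{2} \left(-43\right) 38 = \left(\frac{11}{10}\right)^{2} \left(-43\right) 38 = \frac{121}{100} \left(-43\right) 38 = \left(- \frac{5203}{100}\right) 38 = - \frac{98857}{50}$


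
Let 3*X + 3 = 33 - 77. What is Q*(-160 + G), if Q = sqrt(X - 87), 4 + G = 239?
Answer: 50*I*sqrt(231) ≈ 759.93*I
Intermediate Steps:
G = 235 (G = -4 + 239 = 235)
X = -47/3 (X = -1 + (33 - 77)/3 = -1 + (1/3)*(-44) = -1 - 44/3 = -47/3 ≈ -15.667)
Q = 2*I*sqrt(231)/3 (Q = sqrt(-47/3 - 87) = sqrt(-308/3) = 2*I*sqrt(231)/3 ≈ 10.132*I)
Q*(-160 + G) = (2*I*sqrt(231)/3)*(-160 + 235) = (2*I*sqrt(231)/3)*75 = 50*I*sqrt(231)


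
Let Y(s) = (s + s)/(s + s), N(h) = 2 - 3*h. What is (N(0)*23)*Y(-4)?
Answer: 46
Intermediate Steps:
Y(s) = 1 (Y(s) = (2*s)/((2*s)) = (2*s)*(1/(2*s)) = 1)
(N(0)*23)*Y(-4) = ((2 - 3*0)*23)*1 = ((2 + 0)*23)*1 = (2*23)*1 = 46*1 = 46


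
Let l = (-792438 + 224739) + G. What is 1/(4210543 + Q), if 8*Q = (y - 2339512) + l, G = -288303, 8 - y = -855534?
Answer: 2/7836093 ≈ 2.5523e-7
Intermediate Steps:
y = 855542 (y = 8 - 1*(-855534) = 8 + 855534 = 855542)
l = -856002 (l = (-792438 + 224739) - 288303 = -567699 - 288303 = -856002)
Q = -584993/2 (Q = ((855542 - 2339512) - 856002)/8 = (-1483970 - 856002)/8 = (⅛)*(-2339972) = -584993/2 ≈ -2.9250e+5)
1/(4210543 + Q) = 1/(4210543 - 584993/2) = 1/(7836093/2) = 2/7836093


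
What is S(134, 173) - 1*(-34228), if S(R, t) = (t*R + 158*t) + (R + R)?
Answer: 85012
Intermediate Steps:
S(R, t) = 2*R + 158*t + R*t (S(R, t) = (R*t + 158*t) + 2*R = (158*t + R*t) + 2*R = 2*R + 158*t + R*t)
S(134, 173) - 1*(-34228) = (2*134 + 158*173 + 134*173) - 1*(-34228) = (268 + 27334 + 23182) + 34228 = 50784 + 34228 = 85012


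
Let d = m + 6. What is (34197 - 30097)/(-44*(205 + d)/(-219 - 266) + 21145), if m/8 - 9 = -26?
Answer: 15908/82069 ≈ 0.19384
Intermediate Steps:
m = -136 (m = 72 + 8*(-26) = 72 - 208 = -136)
d = -130 (d = -136 + 6 = -130)
(34197 - 30097)/(-44*(205 + d)/(-219 - 266) + 21145) = (34197 - 30097)/(-44*(205 - 130)/(-219 - 266) + 21145) = 4100/(-3300/(-485) + 21145) = 4100/(-3300*(-1)/485 + 21145) = 4100/(-44*(-15/97) + 21145) = 4100/(660/97 + 21145) = 4100/(2051725/97) = 4100*(97/2051725) = 15908/82069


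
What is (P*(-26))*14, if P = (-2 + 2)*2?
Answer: 0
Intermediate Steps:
P = 0 (P = 0*2 = 0)
(P*(-26))*14 = (0*(-26))*14 = 0*14 = 0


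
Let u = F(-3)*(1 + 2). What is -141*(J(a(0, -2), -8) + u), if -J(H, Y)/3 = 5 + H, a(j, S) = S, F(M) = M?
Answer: 2538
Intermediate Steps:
J(H, Y) = -15 - 3*H (J(H, Y) = -3*(5 + H) = -15 - 3*H)
u = -9 (u = -3*(1 + 2) = -3*3 = -9)
-141*(J(a(0, -2), -8) + u) = -141*((-15 - 3*(-2)) - 9) = -141*((-15 + 6) - 9) = -141*(-9 - 9) = -141*(-18) = 2538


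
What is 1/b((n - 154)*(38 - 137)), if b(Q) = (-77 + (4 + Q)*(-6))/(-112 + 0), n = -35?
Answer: 112/112367 ≈ 0.00099673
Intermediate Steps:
b(Q) = 101/112 + 3*Q/56 (b(Q) = (-77 + (-24 - 6*Q))/(-112) = (-101 - 6*Q)*(-1/112) = 101/112 + 3*Q/56)
1/b((n - 154)*(38 - 137)) = 1/(101/112 + 3*((-35 - 154)*(38 - 137))/56) = 1/(101/112 + 3*(-189*(-99))/56) = 1/(101/112 + (3/56)*18711) = 1/(101/112 + 8019/8) = 1/(112367/112) = 112/112367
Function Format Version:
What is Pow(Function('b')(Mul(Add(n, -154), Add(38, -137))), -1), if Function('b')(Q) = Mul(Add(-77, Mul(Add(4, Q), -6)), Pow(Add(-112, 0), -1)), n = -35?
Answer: Rational(112, 112367) ≈ 0.00099673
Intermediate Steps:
Function('b')(Q) = Add(Rational(101, 112), Mul(Rational(3, 56), Q)) (Function('b')(Q) = Mul(Add(-77, Add(-24, Mul(-6, Q))), Pow(-112, -1)) = Mul(Add(-101, Mul(-6, Q)), Rational(-1, 112)) = Add(Rational(101, 112), Mul(Rational(3, 56), Q)))
Pow(Function('b')(Mul(Add(n, -154), Add(38, -137))), -1) = Pow(Add(Rational(101, 112), Mul(Rational(3, 56), Mul(Add(-35, -154), Add(38, -137)))), -1) = Pow(Add(Rational(101, 112), Mul(Rational(3, 56), Mul(-189, -99))), -1) = Pow(Add(Rational(101, 112), Mul(Rational(3, 56), 18711)), -1) = Pow(Add(Rational(101, 112), Rational(8019, 8)), -1) = Pow(Rational(112367, 112), -1) = Rational(112, 112367)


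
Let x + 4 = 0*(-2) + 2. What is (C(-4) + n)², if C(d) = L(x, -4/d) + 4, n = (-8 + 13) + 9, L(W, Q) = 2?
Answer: 400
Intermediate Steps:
x = -2 (x = -4 + (0*(-2) + 2) = -4 + (0 + 2) = -4 + 2 = -2)
n = 14 (n = 5 + 9 = 14)
C(d) = 6 (C(d) = 2 + 4 = 6)
(C(-4) + n)² = (6 + 14)² = 20² = 400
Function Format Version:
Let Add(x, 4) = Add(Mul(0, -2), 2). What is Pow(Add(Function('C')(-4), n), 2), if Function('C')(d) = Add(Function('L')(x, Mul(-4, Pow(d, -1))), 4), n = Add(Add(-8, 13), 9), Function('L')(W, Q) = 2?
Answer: 400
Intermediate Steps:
x = -2 (x = Add(-4, Add(Mul(0, -2), 2)) = Add(-4, Add(0, 2)) = Add(-4, 2) = -2)
n = 14 (n = Add(5, 9) = 14)
Function('C')(d) = 6 (Function('C')(d) = Add(2, 4) = 6)
Pow(Add(Function('C')(-4), n), 2) = Pow(Add(6, 14), 2) = Pow(20, 2) = 400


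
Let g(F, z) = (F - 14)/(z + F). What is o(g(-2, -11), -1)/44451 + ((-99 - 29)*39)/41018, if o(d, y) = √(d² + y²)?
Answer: -2496/20509 + 5*√17/577863 ≈ -0.12167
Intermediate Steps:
g(F, z) = (-14 + F)/(F + z)
o(g(-2, -11), -1)/44451 + ((-99 - 29)*39)/41018 = √(((-14 - 2)/(-2 - 11))² + (-1)²)/44451 + ((-99 - 29)*39)/41018 = √((-16/(-13))² + 1)*(1/44451) - 128*39*(1/41018) = √((-1/13*(-16))² + 1)*(1/44451) - 4992*1/41018 = √((16/13)² + 1)*(1/44451) - 2496/20509 = √(256/169 + 1)*(1/44451) - 2496/20509 = √(425/169)*(1/44451) - 2496/20509 = (5*√17/13)*(1/44451) - 2496/20509 = 5*√17/577863 - 2496/20509 = -2496/20509 + 5*√17/577863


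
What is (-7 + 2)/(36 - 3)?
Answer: -5/33 ≈ -0.15152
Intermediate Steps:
(-7 + 2)/(36 - 3) = -5/33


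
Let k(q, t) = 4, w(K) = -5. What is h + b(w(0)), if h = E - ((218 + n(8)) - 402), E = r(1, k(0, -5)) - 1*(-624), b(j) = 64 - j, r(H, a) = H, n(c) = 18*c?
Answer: 734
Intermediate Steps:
E = 625 (E = 1 - 1*(-624) = 1 + 624 = 625)
h = 665 (h = 625 - ((218 + 18*8) - 402) = 625 - ((218 + 144) - 402) = 625 - (362 - 402) = 625 - 1*(-40) = 625 + 40 = 665)
h + b(w(0)) = 665 + (64 - 1*(-5)) = 665 + (64 + 5) = 665 + 69 = 734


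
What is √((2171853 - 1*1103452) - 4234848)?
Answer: I*√3166447 ≈ 1779.5*I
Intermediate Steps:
√((2171853 - 1*1103452) - 4234848) = √((2171853 - 1103452) - 4234848) = √(1068401 - 4234848) = √(-3166447) = I*√3166447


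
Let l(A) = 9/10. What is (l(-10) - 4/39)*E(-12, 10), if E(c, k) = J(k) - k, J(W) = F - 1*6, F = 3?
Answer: -311/30 ≈ -10.367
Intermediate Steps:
l(A) = 9/10 (l(A) = 9*(⅒) = 9/10)
J(W) = -3 (J(W) = 3 - 1*6 = 3 - 6 = -3)
E(c, k) = -3 - k
(l(-10) - 4/39)*E(-12, 10) = (9/10 - 4/39)*(-3 - 1*10) = (9/10 - 4*1/39)*(-3 - 10) = (9/10 - 4/39)*(-13) = (311/390)*(-13) = -311/30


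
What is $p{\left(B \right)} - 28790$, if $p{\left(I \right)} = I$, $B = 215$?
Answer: $-28575$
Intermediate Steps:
$p{\left(B \right)} - 28790 = 215 - 28790 = -28575$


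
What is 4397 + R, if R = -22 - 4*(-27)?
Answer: 4483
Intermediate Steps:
R = 86 (R = -22 + 108 = 86)
4397 + R = 4397 + 86 = 4483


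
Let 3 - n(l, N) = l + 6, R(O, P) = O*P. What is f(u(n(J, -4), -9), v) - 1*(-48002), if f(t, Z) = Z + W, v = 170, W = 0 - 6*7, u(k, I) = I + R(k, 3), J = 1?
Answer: 48130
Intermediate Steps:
n(l, N) = -3 - l (n(l, N) = 3 - (l + 6) = 3 - (6 + l) = 3 + (-6 - l) = -3 - l)
u(k, I) = I + 3*k (u(k, I) = I + k*3 = I + 3*k)
W = -42 (W = 0 - 42 = -42)
f(t, Z) = -42 + Z (f(t, Z) = Z - 42 = -42 + Z)
f(u(n(J, -4), -9), v) - 1*(-48002) = (-42 + 170) - 1*(-48002) = 128 + 48002 = 48130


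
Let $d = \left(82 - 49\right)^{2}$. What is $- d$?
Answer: $-1089$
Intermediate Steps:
$d = 1089$ ($d = 33^{2} = 1089$)
$- d = \left(-1\right) 1089 = -1089$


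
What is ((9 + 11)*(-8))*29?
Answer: -4640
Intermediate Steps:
((9 + 11)*(-8))*29 = (20*(-8))*29 = -160*29 = -4640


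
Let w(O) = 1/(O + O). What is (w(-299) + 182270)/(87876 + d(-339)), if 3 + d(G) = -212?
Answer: 108997459/52421278 ≈ 2.0793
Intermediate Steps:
w(O) = 1/(2*O)
d(G) = -215 (d(G) = -3 - 212 = -215)
(w(-299) + 182270)/(87876 + d(-339)) = ((½)/(-299) + 182270)/(87876 - 215) = ((½)*(-1/299) + 182270)/87661 = (-1/598 + 182270)*(1/87661) = (108997459/598)*(1/87661) = 108997459/52421278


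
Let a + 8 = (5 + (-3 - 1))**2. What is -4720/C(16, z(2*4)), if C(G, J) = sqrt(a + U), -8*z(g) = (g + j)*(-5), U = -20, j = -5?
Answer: 4720*I*sqrt(3)/9 ≈ 908.36*I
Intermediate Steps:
z(g) = -25/8 + 5*g/8 (z(g) = -(g - 5)*(-5)/8 = -(-5 + g)*(-5)/8 = -(25 - 5*g)/8 = -25/8 + 5*g/8)
a = -7 (a = -8 + (5 + (-3 - 1))**2 = -8 + (5 - 4)**2 = -8 + 1**2 = -8 + 1 = -7)
C(G, J) = 3*I*sqrt(3) (C(G, J) = sqrt(-7 - 20) = sqrt(-27) = 3*I*sqrt(3))
-4720/C(16, z(2*4)) = -4720*(-I*sqrt(3)/9) = -(-4720)*I*sqrt(3)/9 = 4720*I*sqrt(3)/9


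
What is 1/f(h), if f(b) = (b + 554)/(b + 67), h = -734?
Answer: 667/180 ≈ 3.7056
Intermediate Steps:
f(b) = (554 + b)/(67 + b)
1/f(h) = 1/((554 - 734)/(67 - 734)) = 1/(-180/(-667)) = 1/(-1/667*(-180)) = 1/(180/667) = 667/180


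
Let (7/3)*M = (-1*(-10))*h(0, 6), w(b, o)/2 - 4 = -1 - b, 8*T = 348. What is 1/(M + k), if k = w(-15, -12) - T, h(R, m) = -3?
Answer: -14/285 ≈ -0.049123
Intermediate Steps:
T = 87/2 (T = (1/8)*348 = 87/2 ≈ 43.500)
w(b, o) = 6 - 2*b (w(b, o) = 8 + 2*(-1 - b) = 8 + (-2 - 2*b) = 6 - 2*b)
M = -90/7 (M = 3*(-1*(-10)*(-3))/7 = 3*(10*(-3))/7 = (3/7)*(-30) = -90/7 ≈ -12.857)
k = -15/2 (k = (6 - 2*(-15)) - 1*87/2 = (6 + 30) - 87/2 = 36 - 87/2 = -15/2 ≈ -7.5000)
1/(M + k) = 1/(-90/7 - 15/2) = 1/(-285/14) = -14/285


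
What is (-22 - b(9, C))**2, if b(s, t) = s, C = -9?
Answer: 961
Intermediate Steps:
(-22 - b(9, C))**2 = (-22 - 1*9)**2 = (-22 - 9)**2 = (-31)**2 = 961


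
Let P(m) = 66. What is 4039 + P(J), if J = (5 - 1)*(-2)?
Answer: 4105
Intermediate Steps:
J = -8 (J = 4*(-2) = -8)
4039 + P(J) = 4039 + 66 = 4105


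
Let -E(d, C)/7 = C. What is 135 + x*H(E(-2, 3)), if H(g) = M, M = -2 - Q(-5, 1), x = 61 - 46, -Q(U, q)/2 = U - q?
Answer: -75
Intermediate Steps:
Q(U, q) = -2*U + 2*q (Q(U, q) = -2*(U - q) = -2*U + 2*q)
E(d, C) = -7*C
x = 15
M = -14 (M = -2 - (-2*(-5) + 2*1) = -2 - (10 + 2) = -2 - 1*12 = -2 - 12 = -14)
H(g) = -14
135 + x*H(E(-2, 3)) = 135 + 15*(-14) = 135 - 210 = -75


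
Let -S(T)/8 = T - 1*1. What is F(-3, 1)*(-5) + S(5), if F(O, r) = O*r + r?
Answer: -22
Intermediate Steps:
S(T) = 8 - 8*T (S(T) = -8*(T - 1*1) = -8*(T - 1) = -8*(-1 + T) = 8 - 8*T)
F(O, r) = r + O*r
F(-3, 1)*(-5) + S(5) = (1*(1 - 3))*(-5) + (8 - 8*5) = (1*(-2))*(-5) + (8 - 40) = -2*(-5) - 32 = 10 - 32 = -22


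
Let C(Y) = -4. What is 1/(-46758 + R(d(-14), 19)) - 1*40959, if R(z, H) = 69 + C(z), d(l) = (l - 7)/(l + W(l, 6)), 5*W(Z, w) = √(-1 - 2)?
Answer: -1912498588/46693 ≈ -40959.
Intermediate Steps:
W(Z, w) = I*√3/5 (W(Z, w) = √(-1 - 2)/5 = √(-3)/5 = (I*√3)/5 = I*√3/5)
d(l) = (-7 + l)/(l + I*√3/5) (d(l) = (l - 7)/(l + I*√3/5) = (-7 + l)/(l + I*√3/5))
R(z, H) = 65 (R(z, H) = 69 - 4 = 65)
1/(-46758 + R(d(-14), 19)) - 1*40959 = 1/(-46758 + 65) - 1*40959 = 1/(-46693) - 40959 = -1/46693 - 40959 = -1912498588/46693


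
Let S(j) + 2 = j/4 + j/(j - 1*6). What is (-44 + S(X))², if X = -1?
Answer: 1666681/784 ≈ 2125.9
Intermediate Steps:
S(j) = -2 + j/4 + j/(-6 + j) (S(j) = -2 + (j/4 + j/(j - 1*6)) = -2 + (j*(¼) + j/(j - 6)) = -2 + (j/4 + j/(-6 + j)) = -2 + j/4 + j/(-6 + j))
(-44 + S(X))² = (-44 + (48 + (-1)² - 10*(-1))/(4*(-6 - 1)))² = (-44 + (¼)*(48 + 1 + 10)/(-7))² = (-44 + (¼)*(-⅐)*59)² = (-44 - 59/28)² = (-1291/28)² = 1666681/784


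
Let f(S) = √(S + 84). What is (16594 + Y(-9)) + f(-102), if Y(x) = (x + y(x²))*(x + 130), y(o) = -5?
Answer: 14900 + 3*I*√2 ≈ 14900.0 + 4.2426*I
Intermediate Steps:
Y(x) = (-5 + x)*(130 + x) (Y(x) = (x - 5)*(x + 130) = (-5 + x)*(130 + x))
f(S) = √(84 + S)
(16594 + Y(-9)) + f(-102) = (16594 + (-650 + (-9)² + 125*(-9))) + √(84 - 102) = (16594 + (-650 + 81 - 1125)) + √(-18) = (16594 - 1694) + 3*I*√2 = 14900 + 3*I*√2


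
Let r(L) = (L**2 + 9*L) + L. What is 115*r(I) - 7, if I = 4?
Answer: 6433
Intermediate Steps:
r(L) = L**2 + 10*L
115*r(I) - 7 = 115*(4*(10 + 4)) - 7 = 115*(4*14) - 7 = 115*56 - 7 = 6440 - 7 = 6433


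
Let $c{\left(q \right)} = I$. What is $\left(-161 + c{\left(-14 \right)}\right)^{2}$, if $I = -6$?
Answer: $27889$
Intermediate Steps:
$c{\left(q \right)} = -6$
$\left(-161 + c{\left(-14 \right)}\right)^{2} = \left(-161 - 6\right)^{2} = \left(-167\right)^{2} = 27889$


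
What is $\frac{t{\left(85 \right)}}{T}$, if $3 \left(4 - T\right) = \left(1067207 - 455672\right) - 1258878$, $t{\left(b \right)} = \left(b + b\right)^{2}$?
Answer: $\frac{5780}{43157} \approx 0.13393$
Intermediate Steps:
$t{\left(b \right)} = 4 b^{2}$ ($t{\left(b \right)} = \left(2 b\right)^{2} = 4 b^{2}$)
$T = 215785$ ($T = 4 - \frac{\left(1067207 - 455672\right) - 1258878}{3} = 4 - \frac{611535 - 1258878}{3} = 4 - -215781 = 4 + 215781 = 215785$)
$\frac{t{\left(85 \right)}}{T} = \frac{4 \cdot 85^{2}}{215785} = 4 \cdot 7225 \cdot \frac{1}{215785} = 28900 \cdot \frac{1}{215785} = \frac{5780}{43157}$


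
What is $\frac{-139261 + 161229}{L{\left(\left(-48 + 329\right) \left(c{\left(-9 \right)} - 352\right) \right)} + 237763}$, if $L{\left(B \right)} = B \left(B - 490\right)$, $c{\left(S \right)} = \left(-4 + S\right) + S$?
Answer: $\frac{21968}{11096482659} \approx 1.9797 \cdot 10^{-6}$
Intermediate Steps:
$c{\left(S \right)} = -4 + 2 S$
$L{\left(B \right)} = B \left(-490 + B\right)$
$\frac{-139261 + 161229}{L{\left(\left(-48 + 329\right) \left(c{\left(-9 \right)} - 352\right) \right)} + 237763} = \frac{-139261 + 161229}{\left(-48 + 329\right) \left(\left(-4 + 2 \left(-9\right)\right) - 352\right) \left(-490 + \left(-48 + 329\right) \left(\left(-4 + 2 \left(-9\right)\right) - 352\right)\right) + 237763} = \frac{21968}{281 \left(\left(-4 - 18\right) - 352\right) \left(-490 + 281 \left(\left(-4 - 18\right) - 352\right)\right) + 237763} = \frac{21968}{281 \left(-22 - 352\right) \left(-490 + 281 \left(-22 - 352\right)\right) + 237763} = \frac{21968}{281 \left(-374\right) \left(-490 + 281 \left(-374\right)\right) + 237763} = \frac{21968}{- 105094 \left(-490 - 105094\right) + 237763} = \frac{21968}{\left(-105094\right) \left(-105584\right) + 237763} = \frac{21968}{11096244896 + 237763} = \frac{21968}{11096482659}$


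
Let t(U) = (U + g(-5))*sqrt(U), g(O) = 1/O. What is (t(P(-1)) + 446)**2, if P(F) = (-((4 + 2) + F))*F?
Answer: 995156/5 + 21408*sqrt(5)/5 ≈ 2.0861e+5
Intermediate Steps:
P(F) = F*(-6 - F) (P(F) = (-(6 + F))*F = (-6 - F)*F = F*(-6 - F))
t(U) = sqrt(U)*(-1/5 + U) (t(U) = (U + 1/(-5))*sqrt(U) = (U - 1/5)*sqrt(U) = (-1/5 + U)*sqrt(U) = sqrt(U)*(-1/5 + U))
(t(P(-1)) + 446)**2 = (sqrt(-1*(-1)*(6 - 1))*(-1/5 - 1*(-1)*(6 - 1)) + 446)**2 = (sqrt(-1*(-1)*5)*(-1/5 - 1*(-1)*5) + 446)**2 = (sqrt(5)*(-1/5 + 5) + 446)**2 = (sqrt(5)*(24/5) + 446)**2 = (24*sqrt(5)/5 + 446)**2 = (446 + 24*sqrt(5)/5)**2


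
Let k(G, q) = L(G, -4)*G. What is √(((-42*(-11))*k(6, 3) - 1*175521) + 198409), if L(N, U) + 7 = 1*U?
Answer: 2*I*√1901 ≈ 87.201*I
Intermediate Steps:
L(N, U) = -7 + U (L(N, U) = -7 + 1*U = -7 + U)
k(G, q) = -11*G (k(G, q) = (-7 - 4)*G = -11*G)
√(((-42*(-11))*k(6, 3) - 1*175521) + 198409) = √(((-42*(-11))*(-11*6) - 1*175521) + 198409) = √((462*(-66) - 175521) + 198409) = √((-30492 - 175521) + 198409) = √(-206013 + 198409) = √(-7604) = 2*I*√1901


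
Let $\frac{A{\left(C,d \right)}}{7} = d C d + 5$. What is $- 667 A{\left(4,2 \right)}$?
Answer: $-98049$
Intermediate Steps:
$A{\left(C,d \right)} = 35 + 7 C d^{2}$ ($A{\left(C,d \right)} = 7 \left(d C d + 5\right) = 7 \left(C d d + 5\right) = 7 \left(C d^{2} + 5\right) = 7 \left(5 + C d^{2}\right) = 35 + 7 C d^{2}$)
$- 667 A{\left(4,2 \right)} = - 667 \left(35 + 7 \cdot 4 \cdot 2^{2}\right) = - 667 \left(35 + 7 \cdot 4 \cdot 4\right) = - 667 \left(35 + 112\right) = \left(-667\right) 147 = -98049$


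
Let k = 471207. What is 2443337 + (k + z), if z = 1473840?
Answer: 4388384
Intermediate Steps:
2443337 + (k + z) = 2443337 + (471207 + 1473840) = 2443337 + 1945047 = 4388384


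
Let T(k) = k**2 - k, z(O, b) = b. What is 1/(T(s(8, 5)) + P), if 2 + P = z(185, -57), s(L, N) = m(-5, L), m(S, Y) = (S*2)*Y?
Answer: 1/6421 ≈ 0.00015574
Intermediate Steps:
m(S, Y) = 2*S*Y (m(S, Y) = (2*S)*Y = 2*S*Y)
s(L, N) = -10*L (s(L, N) = 2*(-5)*L = -10*L)
P = -59 (P = -2 - 57 = -59)
1/(T(s(8, 5)) + P) = 1/((-10*8)*(-1 - 10*8) - 59) = 1/(-80*(-1 - 80) - 59) = 1/(-80*(-81) - 59) = 1/(6480 - 59) = 1/6421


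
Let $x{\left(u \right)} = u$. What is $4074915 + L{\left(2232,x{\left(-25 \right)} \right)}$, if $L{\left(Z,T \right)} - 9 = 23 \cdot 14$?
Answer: $4075246$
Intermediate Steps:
$L{\left(Z,T \right)} = 331$ ($L{\left(Z,T \right)} = 9 + 23 \cdot 14 = 9 + 322 = 331$)
$4074915 + L{\left(2232,x{\left(-25 \right)} \right)} = 4074915 + 331 = 4075246$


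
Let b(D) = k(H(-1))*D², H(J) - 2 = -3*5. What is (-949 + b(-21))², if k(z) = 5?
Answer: 1577536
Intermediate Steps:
H(J) = -13 (H(J) = 2 - 3*5 = 2 - 15 = -13)
b(D) = 5*D²
(-949 + b(-21))² = (-949 + 5*(-21)²)² = (-949 + 5*441)² = (-949 + 2205)² = 1256² = 1577536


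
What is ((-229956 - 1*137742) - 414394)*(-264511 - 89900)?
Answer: 277182007812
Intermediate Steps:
((-229956 - 1*137742) - 414394)*(-264511 - 89900) = ((-229956 - 137742) - 414394)*(-354411) = (-367698 - 414394)*(-354411) = -782092*(-354411) = 277182007812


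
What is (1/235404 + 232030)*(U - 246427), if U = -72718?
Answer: -17431952063166545/235404 ≈ -7.4051e+10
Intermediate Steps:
(1/235404 + 232030)*(U - 246427) = (1/235404 + 232030)*(-72718 - 246427) = (1/235404 + 232030)*(-319145) = (54620790121/235404)*(-319145) = -17431952063166545/235404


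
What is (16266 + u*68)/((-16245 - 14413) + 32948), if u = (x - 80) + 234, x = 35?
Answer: 14559/1145 ≈ 12.715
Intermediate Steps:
u = 189 (u = (35 - 80) + 234 = -45 + 234 = 189)
(16266 + u*68)/((-16245 - 14413) + 32948) = (16266 + 189*68)/((-16245 - 14413) + 32948) = (16266 + 12852)/(-30658 + 32948) = 29118/2290 = 29118*(1/2290) = 14559/1145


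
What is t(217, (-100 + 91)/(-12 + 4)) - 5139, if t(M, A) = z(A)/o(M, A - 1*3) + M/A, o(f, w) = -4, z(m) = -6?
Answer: -89003/18 ≈ -4944.6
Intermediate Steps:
t(M, A) = 3/2 + M/A (t(M, A) = -6/(-4) + M/A = -6*(-¼) + M/A = 3/2 + M/A)
t(217, (-100 + 91)/(-12 + 4)) - 5139 = (3/2 + 217/(((-100 + 91)/(-12 + 4)))) - 5139 = (3/2 + 217/((-9/(-8)))) - 5139 = (3/2 + 217/((-9*(-⅛)))) - 5139 = (3/2 + 217/(9/8)) - 5139 = (3/2 + 217*(8/9)) - 5139 = (3/2 + 1736/9) - 5139 = 3499/18 - 5139 = -89003/18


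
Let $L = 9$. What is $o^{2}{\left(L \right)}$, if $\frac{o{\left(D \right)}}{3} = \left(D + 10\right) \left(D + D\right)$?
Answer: $1052676$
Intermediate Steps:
$o{\left(D \right)} = 6 D \left(10 + D\right)$ ($o{\left(D \right)} = 3 \left(D + 10\right) \left(D + D\right) = 3 \left(10 + D\right) 2 D = 3 \cdot 2 D \left(10 + D\right) = 6 D \left(10 + D\right)$)
$o^{2}{\left(L \right)} = \left(6 \cdot 9 \left(10 + 9\right)\right)^{2} = \left(6 \cdot 9 \cdot 19\right)^{2} = 1026^{2} = 1052676$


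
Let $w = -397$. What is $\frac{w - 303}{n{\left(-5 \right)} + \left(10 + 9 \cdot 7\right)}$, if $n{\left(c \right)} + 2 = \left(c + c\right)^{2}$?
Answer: $- \frac{700}{171} \approx -4.0936$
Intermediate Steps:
$n{\left(c \right)} = -2 + 4 c^{2}$ ($n{\left(c \right)} = -2 + \left(c + c\right)^{2} = -2 + \left(2 c\right)^{2} = -2 + 4 c^{2}$)
$\frac{w - 303}{n{\left(-5 \right)} + \left(10 + 9 \cdot 7\right)} = \frac{-397 - 303}{\left(-2 + 4 \left(-5\right)^{2}\right) + \left(10 + 9 \cdot 7\right)} = - \frac{700}{\left(-2 + 4 \cdot 25\right) + \left(10 + 63\right)} = - \frac{700}{\left(-2 + 100\right) + 73} = - \frac{700}{98 + 73} = - \frac{700}{171}$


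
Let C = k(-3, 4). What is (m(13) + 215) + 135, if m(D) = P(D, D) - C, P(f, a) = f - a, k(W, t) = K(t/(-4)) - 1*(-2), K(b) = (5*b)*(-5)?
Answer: 323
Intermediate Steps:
K(b) = -25*b
k(W, t) = 2 + 25*t/4 (k(W, t) = -25*t/(-4) - 1*(-2) = -25*t*(-1)/4 + 2 = -(-25)*t/4 + 2 = 25*t/4 + 2 = 2 + 25*t/4)
C = 27 (C = 2 + (25/4)*4 = 2 + 25 = 27)
m(D) = -27 (m(D) = (D - D) - 1*27 = 0 - 27 = -27)
(m(13) + 215) + 135 = (-27 + 215) + 135 = 188 + 135 = 323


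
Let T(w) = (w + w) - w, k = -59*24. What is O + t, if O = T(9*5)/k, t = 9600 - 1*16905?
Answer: -3447975/472 ≈ -7305.0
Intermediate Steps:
k = -1416
t = -7305 (t = 9600 - 16905 = -7305)
T(w) = w (T(w) = 2*w - w = w)
O = -15/472 (O = (9*5)/(-1416) = 45*(-1/1416) = -15/472 ≈ -0.031780)
O + t = -15/472 - 7305 = -3447975/472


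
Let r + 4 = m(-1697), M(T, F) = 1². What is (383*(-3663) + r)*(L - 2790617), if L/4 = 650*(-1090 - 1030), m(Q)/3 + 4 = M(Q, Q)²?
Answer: 11648090099214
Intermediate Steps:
M(T, F) = 1
m(Q) = -9 (m(Q) = -12 + 3*1² = -12 + 3*1 = -12 + 3 = -9)
r = -13 (r = -4 - 9 = -13)
L = -5512000 (L = 4*(650*(-1090 - 1030)) = 4*(650*(-2120)) = 4*(-1378000) = -5512000)
(383*(-3663) + r)*(L - 2790617) = (383*(-3663) - 13)*(-5512000 - 2790617) = (-1402929 - 13)*(-8302617) = -1402942*(-8302617) = 11648090099214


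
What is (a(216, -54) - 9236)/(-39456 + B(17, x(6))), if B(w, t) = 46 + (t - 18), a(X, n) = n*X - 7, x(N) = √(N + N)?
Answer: 206080299/388641793 + 20907*√3/777283586 ≈ 0.53030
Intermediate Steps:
x(N) = √2*√N (x(N) = √(2*N) = √2*√N)
a(X, n) = -7 + X*n (a(X, n) = X*n - 7 = -7 + X*n)
B(w, t) = 28 + t (B(w, t) = 46 + (-18 + t) = 28 + t)
(a(216, -54) - 9236)/(-39456 + B(17, x(6))) = ((-7 + 216*(-54)) - 9236)/(-39456 + (28 + √2*√6)) = ((-7 - 11664) - 9236)/(-39456 + (28 + 2*√3)) = (-11671 - 9236)/(-39428 + 2*√3) = -20907/(-39428 + 2*√3)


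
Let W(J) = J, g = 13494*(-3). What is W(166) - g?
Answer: 40648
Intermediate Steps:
g = -40482
W(166) - g = 166 - 1*(-40482) = 166 + 40482 = 40648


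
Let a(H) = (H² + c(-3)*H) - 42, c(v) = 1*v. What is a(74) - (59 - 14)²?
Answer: 3187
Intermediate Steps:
c(v) = v
a(H) = -42 + H² - 3*H (a(H) = (H² - 3*H) - 42 = -42 + H² - 3*H)
a(74) - (59 - 14)² = (-42 + 74² - 3*74) - (59 - 14)² = (-42 + 5476 - 222) - 1*45² = 5212 - 1*2025 = 5212 - 2025 = 3187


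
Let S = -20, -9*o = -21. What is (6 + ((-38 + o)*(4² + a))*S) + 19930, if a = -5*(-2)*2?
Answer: 45616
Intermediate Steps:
o = 7/3 (o = -⅑*(-21) = 7/3 ≈ 2.3333)
a = 20 (a = 10*2 = 20)
(6 + ((-38 + o)*(4² + a))*S) + 19930 = (6 + ((-38 + 7/3)*(4² + 20))*(-20)) + 19930 = (6 - 107*(16 + 20)/3*(-20)) + 19930 = (6 - 107/3*36*(-20)) + 19930 = (6 - 1284*(-20)) + 19930 = (6 + 25680) + 19930 = 25686 + 19930 = 45616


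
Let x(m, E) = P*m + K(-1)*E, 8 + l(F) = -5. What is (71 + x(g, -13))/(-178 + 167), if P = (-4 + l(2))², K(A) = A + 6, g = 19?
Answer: -5497/11 ≈ -499.73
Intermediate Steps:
l(F) = -13 (l(F) = -8 - 5 = -13)
K(A) = 6 + A
P = 289 (P = (-4 - 13)² = (-17)² = 289)
x(m, E) = 5*E + 289*m (x(m, E) = 289*m + (6 - 1)*E = 289*m + 5*E = 5*E + 289*m)
(71 + x(g, -13))/(-178 + 167) = (71 + (5*(-13) + 289*19))/(-178 + 167) = (71 + (-65 + 5491))/(-11) = (71 + 5426)*(-1/11) = 5497*(-1/11) = -5497/11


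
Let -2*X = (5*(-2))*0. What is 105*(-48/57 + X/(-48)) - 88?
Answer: -3352/19 ≈ -176.42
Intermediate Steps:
X = 0 (X = -5*(-2)*0/2 = -(-5)*0 = -½*0 = 0)
105*(-48/57 + X/(-48)) - 88 = 105*(-48/57 + 0/(-48)) - 88 = 105*(-48*1/57 + 0*(-1/48)) - 88 = 105*(-16/19 + 0) - 88 = 105*(-16/19) - 88 = -1680/19 - 88 = -3352/19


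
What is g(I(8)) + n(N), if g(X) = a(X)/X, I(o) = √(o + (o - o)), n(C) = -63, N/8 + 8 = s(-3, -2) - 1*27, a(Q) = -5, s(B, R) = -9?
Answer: -63 - 5*√2/4 ≈ -64.768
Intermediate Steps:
N = -352 (N = -64 + 8*(-9 - 1*27) = -64 + 8*(-9 - 27) = -64 + 8*(-36) = -64 - 288 = -352)
I(o) = √o (I(o) = √(o + 0) = √o)
g(X) = -5/X
g(I(8)) + n(N) = -5*√2/4 - 63 = -63 - 5*√2/4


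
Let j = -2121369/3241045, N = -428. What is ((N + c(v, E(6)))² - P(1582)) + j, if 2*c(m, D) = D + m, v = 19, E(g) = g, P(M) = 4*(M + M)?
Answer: 2074056128689/12964180 ≈ 1.5998e+5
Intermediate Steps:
P(M) = 8*M (P(M) = 4*(2*M) = 8*M)
c(m, D) = D/2 + m/2 (c(m, D) = (D + m)/2 = D/2 + m/2)
j = -2121369/3241045 (j = -2121369*1/3241045 = -2121369/3241045 ≈ -0.65453)
((N + c(v, E(6)))² - P(1582)) + j = ((-428 + ((½)*6 + (½)*19))² - 8*1582) - 2121369/3241045 = ((-428 + (3 + 19/2))² - 1*12656) - 2121369/3241045 = ((-428 + 25/2)² - 12656) - 2121369/3241045 = ((-831/2)² - 12656) - 2121369/3241045 = (690561/4 - 12656) - 2121369/3241045 = 639937/4 - 2121369/3241045 = 2074056128689/12964180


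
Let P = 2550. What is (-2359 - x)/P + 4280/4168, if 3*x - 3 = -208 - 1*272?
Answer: 4361/26571 ≈ 0.16413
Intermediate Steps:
x = -159 (x = 1 + (-208 - 1*272)/3 = 1 + (-208 - 272)/3 = 1 + (1/3)*(-480) = 1 - 160 = -159)
(-2359 - x)/P + 4280/4168 = (-2359 - 1*(-159))/2550 + 4280/4168 = (-2359 + 159)*(1/2550) + 4280*(1/4168) = -2200*1/2550 + 535/521 = -44/51 + 535/521 = 4361/26571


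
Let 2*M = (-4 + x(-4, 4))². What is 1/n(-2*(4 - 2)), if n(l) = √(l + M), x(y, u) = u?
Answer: -I/2 ≈ -0.5*I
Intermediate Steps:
M = 0 (M = (-4 + 4)²/2 = (½)*0² = (½)*0 = 0)
n(l) = √l (n(l) = √(l + 0) = √l)
1/n(-2*(4 - 2)) = 1/(√(-2*(4 - 2))) = 1/(√(-2*2)) = 1/(√(-4)) = 1/(2*I) = -I/2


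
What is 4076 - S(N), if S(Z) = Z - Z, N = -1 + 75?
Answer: 4076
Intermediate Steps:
N = 74
S(Z) = 0
4076 - S(N) = 4076 - 1*0 = 4076 + 0 = 4076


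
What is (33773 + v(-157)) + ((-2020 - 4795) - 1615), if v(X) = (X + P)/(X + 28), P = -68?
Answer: 1089824/43 ≈ 25345.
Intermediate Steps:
v(X) = (-68 + X)/(28 + X) (v(X) = (X - 68)/(X + 28) = (-68 + X)/(28 + X))
(33773 + v(-157)) + ((-2020 - 4795) - 1615) = (33773 + (-68 - 157)/(28 - 157)) + ((-2020 - 4795) - 1615) = (33773 - 225/(-129)) + (-6815 - 1615) = (33773 - 1/129*(-225)) - 8430 = (33773 + 75/43) - 8430 = 1452314/43 - 8430 = 1089824/43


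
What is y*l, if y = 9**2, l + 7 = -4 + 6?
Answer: -405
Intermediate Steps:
l = -5 (l = -7 + (-4 + 6) = -7 + 2 = -5)
y = 81
y*l = 81*(-5) = -405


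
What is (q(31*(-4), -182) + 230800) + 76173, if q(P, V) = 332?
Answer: 307305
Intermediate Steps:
(q(31*(-4), -182) + 230800) + 76173 = (332 + 230800) + 76173 = 231132 + 76173 = 307305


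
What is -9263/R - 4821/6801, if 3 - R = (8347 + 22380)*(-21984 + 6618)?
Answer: -758767792816/1070366509695 ≈ -0.70889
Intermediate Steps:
R = 472151085 (R = 3 - (8347 + 22380)*(-21984 + 6618) = 3 - 30727*(-15366) = 3 - 1*(-472151082) = 3 + 472151082 = 472151085)
-9263/R - 4821/6801 = -9263/472151085 - 4821/6801 = -9263*1/472151085 - 4821*1/6801 = -9263/472151085 - 1607/2267 = -758767792816/1070366509695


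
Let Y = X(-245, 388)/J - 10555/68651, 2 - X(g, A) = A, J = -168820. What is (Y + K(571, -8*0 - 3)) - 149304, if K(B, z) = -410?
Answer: -867568192557647/5794830910 ≈ -1.4971e+5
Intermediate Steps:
X(g, A) = 2 - A
Y = -877697907/5794830910 (Y = (2 - 1*388)/(-168820) - 10555/68651 = (2 - 388)*(-1/168820) - 10555*1/68651 = -386*(-1/168820) - 10555/68651 = 193/84410 - 10555/68651 = -877697907/5794830910 ≈ -0.15146)
(Y + K(571, -8*0 - 3)) - 149304 = (-877697907/5794830910 - 410) - 149304 = -2376758371007/5794830910 - 149304 = -867568192557647/5794830910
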